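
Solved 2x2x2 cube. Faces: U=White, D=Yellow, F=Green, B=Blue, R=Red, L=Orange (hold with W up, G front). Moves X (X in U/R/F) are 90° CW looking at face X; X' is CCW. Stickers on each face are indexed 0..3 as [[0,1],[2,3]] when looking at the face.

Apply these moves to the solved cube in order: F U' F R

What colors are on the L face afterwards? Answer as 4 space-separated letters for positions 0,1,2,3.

After move 1 (F): F=GGGG U=WWOO R=WRWR D=RRYY L=OYOY
After move 2 (U'): U=WOWO F=OYGG R=GGWR B=WRBB L=BBOY
After move 3 (F): F=GOGY U=WOYB R=WGOR D=WGYY L=BROR
After move 4 (R): R=OWRG U=WOYY F=GGGY D=WBYW B=BROB
Query: L face = BROR

Answer: B R O R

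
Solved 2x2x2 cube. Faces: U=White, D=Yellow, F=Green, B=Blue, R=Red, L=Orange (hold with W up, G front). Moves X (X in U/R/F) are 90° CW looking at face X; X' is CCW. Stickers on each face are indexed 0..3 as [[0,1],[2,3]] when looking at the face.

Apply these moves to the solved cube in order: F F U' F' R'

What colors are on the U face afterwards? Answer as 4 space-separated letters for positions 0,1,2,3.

Answer: W B G O

Derivation:
After move 1 (F): F=GGGG U=WWOO R=WRWR D=RRYY L=OYOY
After move 2 (F): F=GGGG U=WWYY R=OROR D=WWYY L=OROR
After move 3 (U'): U=WYWY F=ORGG R=GGOR B=ORBB L=BBOR
After move 4 (F'): F=RGOG U=WYGO R=WGWR D=BRYY L=BYOW
After move 5 (R'): R=GRWW U=WBGO F=RYOO D=BGYG B=YRRB
Query: U face = WBGO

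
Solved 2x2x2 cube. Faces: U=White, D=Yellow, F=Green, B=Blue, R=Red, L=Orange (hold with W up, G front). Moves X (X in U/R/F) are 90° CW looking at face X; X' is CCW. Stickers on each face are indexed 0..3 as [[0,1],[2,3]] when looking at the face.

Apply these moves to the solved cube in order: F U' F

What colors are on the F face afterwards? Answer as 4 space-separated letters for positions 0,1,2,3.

Answer: G O G Y

Derivation:
After move 1 (F): F=GGGG U=WWOO R=WRWR D=RRYY L=OYOY
After move 2 (U'): U=WOWO F=OYGG R=GGWR B=WRBB L=BBOY
After move 3 (F): F=GOGY U=WOYB R=WGOR D=WGYY L=BROR
Query: F face = GOGY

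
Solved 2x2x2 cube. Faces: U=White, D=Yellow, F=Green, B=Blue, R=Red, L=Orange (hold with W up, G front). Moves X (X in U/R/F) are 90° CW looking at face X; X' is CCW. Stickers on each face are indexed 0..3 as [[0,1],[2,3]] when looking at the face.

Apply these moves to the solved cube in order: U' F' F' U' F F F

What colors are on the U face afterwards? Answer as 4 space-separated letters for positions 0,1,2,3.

Answer: W Y G B

Derivation:
After move 1 (U'): U=WWWW F=OOGG R=GGRR B=RRBB L=BBOO
After move 2 (F'): F=OGOG U=WWGR R=YGYR D=BOYY L=BWOW
After move 3 (F'): F=GGOO U=WWYY R=OGBR D=WWYY L=BROG
After move 4 (U'): U=WYWY F=BROO R=GGBR B=OGBB L=RROG
After move 5 (F): F=OBOR U=WYGR R=WGYR D=BGYY L=RWOW
After move 6 (F): F=OORB U=WYWW R=GGRR D=YWYY L=RBOG
After move 7 (F): F=ROBO U=WYGB R=WGWR D=RGYY L=RYOW
Query: U face = WYGB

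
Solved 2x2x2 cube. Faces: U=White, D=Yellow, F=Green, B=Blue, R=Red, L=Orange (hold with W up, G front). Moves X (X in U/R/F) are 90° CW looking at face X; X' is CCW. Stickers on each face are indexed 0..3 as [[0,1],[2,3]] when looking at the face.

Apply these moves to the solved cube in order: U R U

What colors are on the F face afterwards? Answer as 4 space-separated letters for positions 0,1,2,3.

Answer: R B G Y

Derivation:
After move 1 (U): U=WWWW F=RRGG R=BBRR B=OOBB L=GGOO
After move 2 (R): R=RBRB U=WRWG F=RYGY D=YBYO B=WOWB
After move 3 (U): U=WWGR F=RBGY R=WORB B=GGWB L=RYOO
Query: F face = RBGY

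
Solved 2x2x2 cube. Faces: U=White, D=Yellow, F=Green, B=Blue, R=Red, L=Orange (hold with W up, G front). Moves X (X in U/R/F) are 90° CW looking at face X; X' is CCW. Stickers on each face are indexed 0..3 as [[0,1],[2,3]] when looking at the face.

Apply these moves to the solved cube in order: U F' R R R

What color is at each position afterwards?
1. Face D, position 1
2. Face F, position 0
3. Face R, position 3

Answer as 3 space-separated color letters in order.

After move 1 (U): U=WWWW F=RRGG R=BBRR B=OOBB L=GGOO
After move 2 (F'): F=RGRG U=WWBR R=YBYR D=GOYY L=GWOW
After move 3 (R): R=YYRB U=WGBG F=RORY D=GBYO B=ROWB
After move 4 (R): R=RYBY U=WOBY F=RBRO D=GWYR B=GOGB
After move 5 (R): R=BRYY U=WBBO F=RWRR D=GGYG B=YOOB
Query 1: D[1] = G
Query 2: F[0] = R
Query 3: R[3] = Y

Answer: G R Y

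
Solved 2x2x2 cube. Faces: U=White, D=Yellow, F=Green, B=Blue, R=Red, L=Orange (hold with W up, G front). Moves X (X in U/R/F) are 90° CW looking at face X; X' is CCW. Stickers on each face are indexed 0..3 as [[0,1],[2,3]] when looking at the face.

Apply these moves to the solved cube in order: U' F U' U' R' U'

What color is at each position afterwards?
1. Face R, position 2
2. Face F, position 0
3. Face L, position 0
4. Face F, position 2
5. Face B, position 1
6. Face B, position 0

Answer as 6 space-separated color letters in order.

After move 1 (U'): U=WWWW F=OOGG R=GGRR B=RRBB L=BBOO
After move 2 (F): F=GOGO U=WWOB R=WGWR D=RGYY L=BYOY
After move 3 (U'): U=WBWO F=BYGO R=GOWR B=WGBB L=RROY
After move 4 (U'): U=BOWW F=RRGO R=BYWR B=GOBB L=WGOY
After move 5 (R'): R=YRBW U=BBWG F=ROGW D=RRYO B=YOGB
After move 6 (U'): U=BGBW F=WGGW R=ROBW B=YRGB L=YOOY
Query 1: R[2] = B
Query 2: F[0] = W
Query 3: L[0] = Y
Query 4: F[2] = G
Query 5: B[1] = R
Query 6: B[0] = Y

Answer: B W Y G R Y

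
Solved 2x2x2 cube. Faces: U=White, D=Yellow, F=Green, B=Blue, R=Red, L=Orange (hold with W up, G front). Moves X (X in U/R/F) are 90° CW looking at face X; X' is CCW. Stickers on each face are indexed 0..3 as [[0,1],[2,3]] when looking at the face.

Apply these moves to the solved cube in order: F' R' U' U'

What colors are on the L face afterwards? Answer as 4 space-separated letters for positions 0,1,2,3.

After move 1 (F'): F=GGGG U=WWRR R=YRYR D=OOYY L=OWOW
After move 2 (R'): R=RRYY U=WBRB F=GWGR D=OGYG B=YBOB
After move 3 (U'): U=BBWR F=OWGR R=GWYY B=RROB L=YBOW
After move 4 (U'): U=BRBW F=YBGR R=OWYY B=GWOB L=RROW
Query: L face = RROW

Answer: R R O W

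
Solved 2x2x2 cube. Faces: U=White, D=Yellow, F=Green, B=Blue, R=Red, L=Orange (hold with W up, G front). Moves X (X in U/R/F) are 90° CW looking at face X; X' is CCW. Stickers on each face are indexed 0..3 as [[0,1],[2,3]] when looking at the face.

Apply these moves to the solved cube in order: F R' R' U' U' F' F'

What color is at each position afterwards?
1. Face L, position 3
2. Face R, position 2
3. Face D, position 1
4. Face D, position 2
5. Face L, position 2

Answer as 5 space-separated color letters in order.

After move 1 (F): F=GGGG U=WWOO R=WRWR D=RRYY L=OYOY
After move 2 (R'): R=RRWW U=WBOB F=GWGO D=RGYG B=YBRB
After move 3 (R'): R=RWRW U=WROY F=GBGB D=RWYO B=GBGB
After move 4 (U'): U=RYWO F=OYGB R=GBRW B=RWGB L=GBOY
After move 5 (U'): U=YORW F=GBGB R=OYRW B=GBGB L=RWOY
After move 6 (F'): F=BBGG U=YOOR R=WYRW D=WYYO L=RWOR
After move 7 (F'): F=BGBG U=YOWR R=YYWW D=WRYO L=RROO
Query 1: L[3] = O
Query 2: R[2] = W
Query 3: D[1] = R
Query 4: D[2] = Y
Query 5: L[2] = O

Answer: O W R Y O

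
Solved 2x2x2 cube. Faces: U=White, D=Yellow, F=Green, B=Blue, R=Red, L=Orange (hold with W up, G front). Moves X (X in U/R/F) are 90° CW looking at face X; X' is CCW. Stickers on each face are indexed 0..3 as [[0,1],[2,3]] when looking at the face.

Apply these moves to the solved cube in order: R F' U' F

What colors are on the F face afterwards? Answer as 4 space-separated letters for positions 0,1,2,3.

Answer: G O G G

Derivation:
After move 1 (R): R=RRRR U=WGWG F=GYGY D=YBYB B=WBWB
After move 2 (F'): F=YYGG U=WGRR R=BRYR D=OOYB L=OGOW
After move 3 (U'): U=GRWR F=OGGG R=YYYR B=BRWB L=WBOW
After move 4 (F): F=GOGG U=GRWB R=WYRR D=YYYB L=WOOO
Query: F face = GOGG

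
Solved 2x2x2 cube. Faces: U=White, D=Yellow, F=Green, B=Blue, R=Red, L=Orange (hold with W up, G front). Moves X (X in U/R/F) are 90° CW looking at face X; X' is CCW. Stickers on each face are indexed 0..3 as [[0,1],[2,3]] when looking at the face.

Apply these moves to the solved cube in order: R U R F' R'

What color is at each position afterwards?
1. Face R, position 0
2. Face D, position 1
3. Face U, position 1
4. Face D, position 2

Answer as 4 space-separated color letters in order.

Answer: W B W Y

Derivation:
After move 1 (R): R=RRRR U=WGWG F=GYGY D=YBYB B=WBWB
After move 2 (U): U=WWGG F=RRGY R=WBRR B=OOWB L=GYOO
After move 3 (R): R=RWRB U=WRGY F=RBGB D=YWYO B=GOWB
After move 4 (F'): F=BBRG U=WRRR R=WWYB D=YOYO L=GYOG
After move 5 (R'): R=WBWY U=WWRG F=BRRR D=YBYG B=OOOB
Query 1: R[0] = W
Query 2: D[1] = B
Query 3: U[1] = W
Query 4: D[2] = Y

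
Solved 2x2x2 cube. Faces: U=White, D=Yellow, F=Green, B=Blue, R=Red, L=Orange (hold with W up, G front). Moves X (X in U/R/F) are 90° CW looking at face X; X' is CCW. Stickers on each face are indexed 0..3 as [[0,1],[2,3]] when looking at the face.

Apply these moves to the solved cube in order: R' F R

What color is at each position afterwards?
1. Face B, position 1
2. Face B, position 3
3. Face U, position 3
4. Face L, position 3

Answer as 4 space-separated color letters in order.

Answer: B B W G

Derivation:
After move 1 (R'): R=RRRR U=WBWB F=GWGW D=YGYG B=YBYB
After move 2 (F): F=GGWW U=WBOO R=WRBR D=RRYG L=OYOG
After move 3 (R): R=BWRR U=WGOW F=GRWG D=RYYY B=OBBB
Query 1: B[1] = B
Query 2: B[3] = B
Query 3: U[3] = W
Query 4: L[3] = G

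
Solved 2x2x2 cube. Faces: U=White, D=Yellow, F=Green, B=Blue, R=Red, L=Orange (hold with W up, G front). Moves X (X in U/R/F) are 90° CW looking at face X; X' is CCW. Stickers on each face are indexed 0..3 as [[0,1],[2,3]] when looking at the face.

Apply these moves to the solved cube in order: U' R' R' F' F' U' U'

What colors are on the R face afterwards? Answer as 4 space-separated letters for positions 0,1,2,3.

After move 1 (U'): U=WWWW F=OOGG R=GGRR B=RRBB L=BBOO
After move 2 (R'): R=GRGR U=WBWR F=OWGW D=YOYG B=YRYB
After move 3 (R'): R=RRGG U=WYWY F=OBGR D=YWYW B=GROB
After move 4 (F'): F=BROG U=WYRG R=WRYG D=BOYW L=BYOW
After move 5 (F'): F=RGBO U=WYWY R=ORBG D=YWYW L=BGOR
After move 6 (U'): U=YYWW F=BGBO R=RGBG B=OROB L=GROR
After move 7 (U'): U=YWYW F=GRBO R=BGBG B=RGOB L=OROR
Query: R face = BGBG

Answer: B G B G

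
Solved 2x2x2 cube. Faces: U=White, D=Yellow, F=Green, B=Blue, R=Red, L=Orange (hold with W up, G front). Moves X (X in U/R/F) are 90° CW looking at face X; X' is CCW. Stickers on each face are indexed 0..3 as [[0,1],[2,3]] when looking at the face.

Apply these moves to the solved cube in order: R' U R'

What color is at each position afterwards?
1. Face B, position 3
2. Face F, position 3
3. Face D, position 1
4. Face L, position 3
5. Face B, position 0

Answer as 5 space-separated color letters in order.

Answer: B B R O G

Derivation:
After move 1 (R'): R=RRRR U=WBWB F=GWGW D=YGYG B=YBYB
After move 2 (U): U=WWBB F=RRGW R=YBRR B=OOYB L=GWOO
After move 3 (R'): R=BRYR U=WYBO F=RWGB D=YRYW B=GOGB
Query 1: B[3] = B
Query 2: F[3] = B
Query 3: D[1] = R
Query 4: L[3] = O
Query 5: B[0] = G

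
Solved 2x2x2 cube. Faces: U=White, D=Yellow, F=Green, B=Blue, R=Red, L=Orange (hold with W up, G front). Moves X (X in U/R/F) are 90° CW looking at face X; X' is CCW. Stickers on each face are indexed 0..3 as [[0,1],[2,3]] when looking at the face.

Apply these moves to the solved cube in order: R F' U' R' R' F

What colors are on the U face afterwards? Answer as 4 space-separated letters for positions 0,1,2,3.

Answer: G O W B

Derivation:
After move 1 (R): R=RRRR U=WGWG F=GYGY D=YBYB B=WBWB
After move 2 (F'): F=YYGG U=WGRR R=BRYR D=OOYB L=OGOW
After move 3 (U'): U=GRWR F=OGGG R=YYYR B=BRWB L=WBOW
After move 4 (R'): R=YRYY U=GWWB F=ORGR D=OGYG B=BROB
After move 5 (R'): R=RYYY U=GOWB F=OWGB D=ORYR B=GRGB
After move 6 (F): F=GOBW U=GOWB R=WYBY D=YRYR L=WOOR
Query: U face = GOWB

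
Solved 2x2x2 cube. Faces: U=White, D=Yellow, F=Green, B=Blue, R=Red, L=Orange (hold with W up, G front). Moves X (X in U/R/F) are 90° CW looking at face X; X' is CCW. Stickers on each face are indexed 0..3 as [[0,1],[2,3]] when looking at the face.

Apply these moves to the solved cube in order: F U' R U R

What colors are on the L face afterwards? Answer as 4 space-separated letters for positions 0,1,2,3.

After move 1 (F): F=GGGG U=WWOO R=WRWR D=RRYY L=OYOY
After move 2 (U'): U=WOWO F=OYGG R=GGWR B=WRBB L=BBOY
After move 3 (R): R=WGRG U=WYWG F=ORGY D=RBYW B=OROB
After move 4 (U): U=WWGY F=WGGY R=ORRG B=BBOB L=OROY
After move 5 (R): R=ROGR U=WGGY F=WBGW D=ROYB B=YBWB
Query: L face = OROY

Answer: O R O Y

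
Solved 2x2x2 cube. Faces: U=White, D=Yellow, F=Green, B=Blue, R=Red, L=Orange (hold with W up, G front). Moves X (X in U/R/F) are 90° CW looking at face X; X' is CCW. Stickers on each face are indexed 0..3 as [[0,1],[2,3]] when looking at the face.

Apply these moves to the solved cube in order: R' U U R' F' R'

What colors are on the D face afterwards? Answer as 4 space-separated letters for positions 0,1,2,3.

Answer: R W Y G

Derivation:
After move 1 (R'): R=RRRR U=WBWB F=GWGW D=YGYG B=YBYB
After move 2 (U): U=WWBB F=RRGW R=YBRR B=OOYB L=GWOO
After move 3 (U): U=BWBW F=YBGW R=OORR B=GWYB L=RROO
After move 4 (R'): R=OROR U=BYBG F=YWGW D=YBYW B=GWGB
After move 5 (F'): F=WWYG U=BYOO R=BRYR D=ROYW L=RGOB
After move 6 (R'): R=RRBY U=BGOG F=WYYO D=RWYG B=WWOB
Query: D face = RWYG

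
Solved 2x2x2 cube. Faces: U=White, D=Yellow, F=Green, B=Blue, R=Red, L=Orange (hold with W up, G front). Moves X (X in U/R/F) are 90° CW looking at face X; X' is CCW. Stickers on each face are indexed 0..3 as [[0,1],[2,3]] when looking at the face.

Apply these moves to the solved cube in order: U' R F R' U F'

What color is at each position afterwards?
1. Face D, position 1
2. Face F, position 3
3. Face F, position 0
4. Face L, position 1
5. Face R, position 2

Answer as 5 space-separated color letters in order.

After move 1 (U'): U=WWWW F=OOGG R=GGRR B=RRBB L=BBOO
After move 2 (R): R=RGRG U=WOWG F=OYGY D=YBYR B=WRWB
After move 3 (F): F=GOYY U=WOOB R=WGGG D=RRYR L=BYOB
After move 4 (R'): R=GGWG U=WWOW F=GOYB D=ROYY B=RRRB
After move 5 (U): U=OWWW F=GGYB R=RRWG B=BYRB L=GOOB
After move 6 (F'): F=GBGY U=OWRW R=ORRG D=OBYY L=GWOW
Query 1: D[1] = B
Query 2: F[3] = Y
Query 3: F[0] = G
Query 4: L[1] = W
Query 5: R[2] = R

Answer: B Y G W R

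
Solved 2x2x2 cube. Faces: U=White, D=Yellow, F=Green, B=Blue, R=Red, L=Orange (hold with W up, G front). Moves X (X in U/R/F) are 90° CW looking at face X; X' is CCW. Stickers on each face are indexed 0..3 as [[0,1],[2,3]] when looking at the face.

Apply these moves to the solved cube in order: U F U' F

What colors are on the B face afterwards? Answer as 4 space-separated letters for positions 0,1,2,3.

Answer: W B B B

Derivation:
After move 1 (U): U=WWWW F=RRGG R=BBRR B=OOBB L=GGOO
After move 2 (F): F=GRGR U=WWOG R=WBWR D=RBYY L=GYOY
After move 3 (U'): U=WGWO F=GYGR R=GRWR B=WBBB L=OOOY
After move 4 (F): F=GGRY U=WGYO R=WROR D=WGYY L=OROB
Query: B face = WBBB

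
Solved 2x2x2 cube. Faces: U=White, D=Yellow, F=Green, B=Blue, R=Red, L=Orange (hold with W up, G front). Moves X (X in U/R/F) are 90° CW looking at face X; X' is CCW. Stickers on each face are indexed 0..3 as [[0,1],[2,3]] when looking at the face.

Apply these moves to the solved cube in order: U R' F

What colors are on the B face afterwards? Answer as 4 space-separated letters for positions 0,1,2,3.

After move 1 (U): U=WWWW F=RRGG R=BBRR B=OOBB L=GGOO
After move 2 (R'): R=BRBR U=WBWO F=RWGW D=YRYG B=YOYB
After move 3 (F): F=GRWW U=WBOG R=WROR D=BBYG L=GYOR
Query: B face = YOYB

Answer: Y O Y B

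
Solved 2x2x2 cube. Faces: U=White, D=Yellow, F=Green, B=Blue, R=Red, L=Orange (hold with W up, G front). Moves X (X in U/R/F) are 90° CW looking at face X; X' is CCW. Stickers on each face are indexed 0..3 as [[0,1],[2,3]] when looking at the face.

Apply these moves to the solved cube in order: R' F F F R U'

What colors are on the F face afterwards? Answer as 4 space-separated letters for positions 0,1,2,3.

Answer: O B G G

Derivation:
After move 1 (R'): R=RRRR U=WBWB F=GWGW D=YGYG B=YBYB
After move 2 (F): F=GGWW U=WBOO R=WRBR D=RRYG L=OYOG
After move 3 (F): F=WGWG U=WBGY R=OROR D=BWYG L=OROR
After move 4 (F): F=WWGG U=WBRR R=GRYR D=OOYG L=OBOW
After move 5 (R): R=YGRR U=WWRG F=WOGG D=OYYY B=RBBB
After move 6 (U'): U=WGWR F=OBGG R=WORR B=YGBB L=RBOW
Query: F face = OBGG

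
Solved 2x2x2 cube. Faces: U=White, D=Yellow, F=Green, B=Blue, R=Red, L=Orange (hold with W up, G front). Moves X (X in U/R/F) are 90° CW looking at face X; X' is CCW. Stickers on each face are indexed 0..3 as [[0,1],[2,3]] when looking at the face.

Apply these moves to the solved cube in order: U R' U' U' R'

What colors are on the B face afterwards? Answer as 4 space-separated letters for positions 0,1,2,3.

Answer: G W R B

Derivation:
After move 1 (U): U=WWWW F=RRGG R=BBRR B=OOBB L=GGOO
After move 2 (R'): R=BRBR U=WBWO F=RWGW D=YRYG B=YOYB
After move 3 (U'): U=BOWW F=GGGW R=RWBR B=BRYB L=YOOO
After move 4 (U'): U=OWBW F=YOGW R=GGBR B=RWYB L=BROO
After move 5 (R'): R=GRGB U=OYBR F=YWGW D=YOYW B=GWRB
Query: B face = GWRB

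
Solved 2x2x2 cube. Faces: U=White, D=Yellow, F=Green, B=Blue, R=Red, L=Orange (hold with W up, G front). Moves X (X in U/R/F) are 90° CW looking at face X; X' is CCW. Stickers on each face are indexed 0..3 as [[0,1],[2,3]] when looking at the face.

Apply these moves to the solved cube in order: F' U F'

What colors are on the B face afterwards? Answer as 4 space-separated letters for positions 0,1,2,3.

Answer: O W B B

Derivation:
After move 1 (F'): F=GGGG U=WWRR R=YRYR D=OOYY L=OWOW
After move 2 (U): U=RWRW F=YRGG R=BBYR B=OWBB L=GGOW
After move 3 (F'): F=RGYG U=RWBY R=OBOR D=GWYY L=GWOR
Query: B face = OWBB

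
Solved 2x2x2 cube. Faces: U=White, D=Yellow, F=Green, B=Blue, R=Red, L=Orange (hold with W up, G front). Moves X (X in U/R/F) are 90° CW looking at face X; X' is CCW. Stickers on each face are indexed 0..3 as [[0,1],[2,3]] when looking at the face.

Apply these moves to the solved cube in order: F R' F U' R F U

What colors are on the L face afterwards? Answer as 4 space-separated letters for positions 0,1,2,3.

After move 1 (F): F=GGGG U=WWOO R=WRWR D=RRYY L=OYOY
After move 2 (R'): R=RRWW U=WBOB F=GWGO D=RGYG B=YBRB
After move 3 (F): F=GGOW U=WBYY R=ORBW D=WRYG L=OROG
After move 4 (U'): U=BYWY F=OROW R=GGBW B=ORRB L=YBOG
After move 5 (R): R=BGWG U=BRWW F=OROG D=WRYO B=YRYB
After move 6 (F): F=OOGR U=BRGB R=WGWG D=WBYO L=YWOR
After move 7 (U): U=GBBR F=WGGR R=YRWG B=YWYB L=OOOR
Query: L face = OOOR

Answer: O O O R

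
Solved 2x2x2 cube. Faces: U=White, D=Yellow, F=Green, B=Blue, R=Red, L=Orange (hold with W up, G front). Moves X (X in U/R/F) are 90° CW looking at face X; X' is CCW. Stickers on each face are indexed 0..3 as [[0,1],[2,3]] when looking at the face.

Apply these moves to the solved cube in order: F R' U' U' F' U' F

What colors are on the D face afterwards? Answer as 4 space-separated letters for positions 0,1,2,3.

After move 1 (F): F=GGGG U=WWOO R=WRWR D=RRYY L=OYOY
After move 2 (R'): R=RRWW U=WBOB F=GWGO D=RGYG B=YBRB
After move 3 (U'): U=BBWO F=OYGO R=GWWW B=RRRB L=YBOY
After move 4 (U'): U=BOBW F=YBGO R=OYWW B=GWRB L=RROY
After move 5 (F'): F=BOYG U=BOOW R=GYRW D=RYYG L=RWOB
After move 6 (U'): U=OWBO F=RWYG R=BORW B=GYRB L=GWOB
After move 7 (F): F=YRGW U=OWBW R=BOOW D=RBYG L=GROY
Query: D face = RBYG

Answer: R B Y G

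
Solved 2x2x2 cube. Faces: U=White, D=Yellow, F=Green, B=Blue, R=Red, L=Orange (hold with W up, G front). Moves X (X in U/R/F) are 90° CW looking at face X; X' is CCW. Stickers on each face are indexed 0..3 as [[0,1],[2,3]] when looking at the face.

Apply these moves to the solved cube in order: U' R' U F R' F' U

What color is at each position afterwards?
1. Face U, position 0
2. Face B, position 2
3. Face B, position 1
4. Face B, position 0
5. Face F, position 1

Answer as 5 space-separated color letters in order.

Answer: R Y B O R

Derivation:
After move 1 (U'): U=WWWW F=OOGG R=GGRR B=RRBB L=BBOO
After move 2 (R'): R=GRGR U=WBWR F=OWGW D=YOYG B=YRYB
After move 3 (U): U=WWRB F=GRGW R=YRGR B=BBYB L=OWOO
After move 4 (F): F=GGWR U=WWOW R=RRBR D=GYYG L=OYOO
After move 5 (R'): R=RRRB U=WYOB F=GWWW D=GGYR B=GBYB
After move 6 (F'): F=WWGW U=WYRR R=GRGB D=YOYR L=OBOO
After move 7 (U): U=RWRY F=GRGW R=GBGB B=OBYB L=WWOO
Query 1: U[0] = R
Query 2: B[2] = Y
Query 3: B[1] = B
Query 4: B[0] = O
Query 5: F[1] = R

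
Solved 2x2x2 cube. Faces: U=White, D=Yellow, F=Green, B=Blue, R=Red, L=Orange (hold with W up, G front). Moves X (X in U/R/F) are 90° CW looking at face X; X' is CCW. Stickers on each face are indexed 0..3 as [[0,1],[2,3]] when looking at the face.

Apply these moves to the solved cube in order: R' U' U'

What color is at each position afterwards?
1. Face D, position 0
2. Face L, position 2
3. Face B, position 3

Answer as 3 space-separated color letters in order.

After move 1 (R'): R=RRRR U=WBWB F=GWGW D=YGYG B=YBYB
After move 2 (U'): U=BBWW F=OOGW R=GWRR B=RRYB L=YBOO
After move 3 (U'): U=BWBW F=YBGW R=OORR B=GWYB L=RROO
Query 1: D[0] = Y
Query 2: L[2] = O
Query 3: B[3] = B

Answer: Y O B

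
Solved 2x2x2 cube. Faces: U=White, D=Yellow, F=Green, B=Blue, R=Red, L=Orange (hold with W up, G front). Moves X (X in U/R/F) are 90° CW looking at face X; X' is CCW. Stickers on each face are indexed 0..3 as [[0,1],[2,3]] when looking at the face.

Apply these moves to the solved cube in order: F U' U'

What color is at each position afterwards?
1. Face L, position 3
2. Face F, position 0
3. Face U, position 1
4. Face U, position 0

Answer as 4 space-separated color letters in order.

Answer: Y B O O

Derivation:
After move 1 (F): F=GGGG U=WWOO R=WRWR D=RRYY L=OYOY
After move 2 (U'): U=WOWO F=OYGG R=GGWR B=WRBB L=BBOY
After move 3 (U'): U=OOWW F=BBGG R=OYWR B=GGBB L=WROY
Query 1: L[3] = Y
Query 2: F[0] = B
Query 3: U[1] = O
Query 4: U[0] = O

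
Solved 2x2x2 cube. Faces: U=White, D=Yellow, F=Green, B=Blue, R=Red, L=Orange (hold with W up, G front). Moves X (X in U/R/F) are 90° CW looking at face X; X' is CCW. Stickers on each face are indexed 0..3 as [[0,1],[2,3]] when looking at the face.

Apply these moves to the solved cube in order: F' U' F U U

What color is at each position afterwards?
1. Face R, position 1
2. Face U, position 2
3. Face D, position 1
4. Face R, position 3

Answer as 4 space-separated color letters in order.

Answer: O R G R

Derivation:
After move 1 (F'): F=GGGG U=WWRR R=YRYR D=OOYY L=OWOW
After move 2 (U'): U=WRWR F=OWGG R=GGYR B=YRBB L=BBOW
After move 3 (F): F=GOGW U=WRWB R=WGRR D=YGYY L=BOOO
After move 4 (U): U=WWBR F=WGGW R=YRRR B=BOBB L=GOOO
After move 5 (U): U=BWRW F=YRGW R=BORR B=GOBB L=WGOO
Query 1: R[1] = O
Query 2: U[2] = R
Query 3: D[1] = G
Query 4: R[3] = R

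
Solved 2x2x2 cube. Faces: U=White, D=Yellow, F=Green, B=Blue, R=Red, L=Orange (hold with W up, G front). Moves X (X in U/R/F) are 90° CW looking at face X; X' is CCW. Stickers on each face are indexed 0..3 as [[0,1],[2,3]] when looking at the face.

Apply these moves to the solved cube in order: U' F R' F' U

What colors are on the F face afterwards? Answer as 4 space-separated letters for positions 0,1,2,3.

After move 1 (U'): U=WWWW F=OOGG R=GGRR B=RRBB L=BBOO
After move 2 (F): F=GOGO U=WWOB R=WGWR D=RGYY L=BYOY
After move 3 (R'): R=GRWW U=WBOR F=GWGB D=ROYO B=YRGB
After move 4 (F'): F=WBGG U=WBGW R=ORRW D=YYYO L=BROO
After move 5 (U): U=GWWB F=ORGG R=YRRW B=BRGB L=WBOO
Query: F face = ORGG

Answer: O R G G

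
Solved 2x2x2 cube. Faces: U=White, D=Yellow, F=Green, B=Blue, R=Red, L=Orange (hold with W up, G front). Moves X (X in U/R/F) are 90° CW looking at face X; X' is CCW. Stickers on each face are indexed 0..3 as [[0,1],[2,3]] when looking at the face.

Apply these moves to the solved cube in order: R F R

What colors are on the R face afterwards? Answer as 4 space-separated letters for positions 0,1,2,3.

After move 1 (R): R=RRRR U=WGWG F=GYGY D=YBYB B=WBWB
After move 2 (F): F=GGYY U=WGOO R=WRGR D=RRYB L=OYOB
After move 3 (R): R=GWRR U=WGOY F=GRYB D=RWYW B=OBGB
Query: R face = GWRR

Answer: G W R R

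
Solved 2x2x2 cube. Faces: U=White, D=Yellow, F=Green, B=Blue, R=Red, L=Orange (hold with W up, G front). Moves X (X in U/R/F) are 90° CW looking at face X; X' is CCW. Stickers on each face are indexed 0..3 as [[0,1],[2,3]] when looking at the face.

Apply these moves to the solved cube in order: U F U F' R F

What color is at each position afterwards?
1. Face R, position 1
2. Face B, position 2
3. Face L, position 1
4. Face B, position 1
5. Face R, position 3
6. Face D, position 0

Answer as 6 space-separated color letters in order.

After move 1 (U): U=WWWW F=RRGG R=BBRR B=OOBB L=GGOO
After move 2 (F): F=GRGR U=WWOG R=WBWR D=RBYY L=GYOY
After move 3 (U): U=OWGW F=WBGR R=OOWR B=GYBB L=GROY
After move 4 (F'): F=BRWG U=OWOW R=BORR D=RYYY L=GWOG
After move 5 (R): R=RBRO U=OROG F=BYWY D=RBYG B=WYWB
After move 6 (F): F=WBYY U=ORGW R=OBGO D=RRYG L=GROB
Query 1: R[1] = B
Query 2: B[2] = W
Query 3: L[1] = R
Query 4: B[1] = Y
Query 5: R[3] = O
Query 6: D[0] = R

Answer: B W R Y O R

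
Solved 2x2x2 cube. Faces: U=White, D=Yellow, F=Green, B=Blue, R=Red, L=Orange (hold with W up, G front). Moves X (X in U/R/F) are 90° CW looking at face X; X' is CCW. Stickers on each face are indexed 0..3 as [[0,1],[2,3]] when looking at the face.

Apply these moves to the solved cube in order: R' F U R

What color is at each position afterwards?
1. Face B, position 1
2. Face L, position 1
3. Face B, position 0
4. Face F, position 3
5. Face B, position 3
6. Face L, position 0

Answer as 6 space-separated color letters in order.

After move 1 (R'): R=RRRR U=WBWB F=GWGW D=YGYG B=YBYB
After move 2 (F): F=GGWW U=WBOO R=WRBR D=RRYG L=OYOG
After move 3 (U): U=OWOB F=WRWW R=YBBR B=OYYB L=GGOG
After move 4 (R): R=BYRB U=OROW F=WRWG D=RYYO B=BYWB
Query 1: B[1] = Y
Query 2: L[1] = G
Query 3: B[0] = B
Query 4: F[3] = G
Query 5: B[3] = B
Query 6: L[0] = G

Answer: Y G B G B G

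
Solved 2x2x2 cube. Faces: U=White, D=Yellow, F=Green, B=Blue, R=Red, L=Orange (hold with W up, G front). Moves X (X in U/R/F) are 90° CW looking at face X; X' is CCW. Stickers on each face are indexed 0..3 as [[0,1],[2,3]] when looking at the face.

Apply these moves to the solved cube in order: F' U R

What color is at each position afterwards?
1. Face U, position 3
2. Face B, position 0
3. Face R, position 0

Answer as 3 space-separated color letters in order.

After move 1 (F'): F=GGGG U=WWRR R=YRYR D=OOYY L=OWOW
After move 2 (U): U=RWRW F=YRGG R=BBYR B=OWBB L=GGOW
After move 3 (R): R=YBRB U=RRRG F=YOGY D=OBYO B=WWWB
Query 1: U[3] = G
Query 2: B[0] = W
Query 3: R[0] = Y

Answer: G W Y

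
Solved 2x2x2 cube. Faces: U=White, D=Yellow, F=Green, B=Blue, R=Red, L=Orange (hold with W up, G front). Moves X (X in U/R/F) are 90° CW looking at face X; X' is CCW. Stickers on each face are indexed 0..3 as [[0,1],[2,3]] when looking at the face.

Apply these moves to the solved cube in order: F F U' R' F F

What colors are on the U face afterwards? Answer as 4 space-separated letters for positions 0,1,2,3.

After move 1 (F): F=GGGG U=WWOO R=WRWR D=RRYY L=OYOY
After move 2 (F): F=GGGG U=WWYY R=OROR D=WWYY L=OROR
After move 3 (U'): U=WYWY F=ORGG R=GGOR B=ORBB L=BBOR
After move 4 (R'): R=GRGO U=WBWO F=OYGY D=WRYG B=YRWB
After move 5 (F): F=GOYY U=WBRB R=WROO D=GGYG L=BWOR
After move 6 (F): F=YGYO U=WBRW R=RRBO D=OWYG L=BGOG
Query: U face = WBRW

Answer: W B R W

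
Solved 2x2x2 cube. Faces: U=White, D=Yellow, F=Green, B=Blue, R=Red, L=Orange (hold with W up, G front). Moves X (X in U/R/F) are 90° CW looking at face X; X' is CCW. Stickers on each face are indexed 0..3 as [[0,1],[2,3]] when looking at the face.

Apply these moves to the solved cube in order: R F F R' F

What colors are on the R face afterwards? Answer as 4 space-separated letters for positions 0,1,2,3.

Answer: B R W O

Derivation:
After move 1 (R): R=RRRR U=WGWG F=GYGY D=YBYB B=WBWB
After move 2 (F): F=GGYY U=WGOO R=WRGR D=RRYB L=OYOB
After move 3 (F): F=YGYG U=WGBY R=OROR D=GWYB L=OROR
After move 4 (R'): R=RROO U=WWBW F=YGYY D=GGYG B=BBWB
After move 5 (F): F=YYYG U=WWRR R=BRWO D=ORYG L=OGOG
Query: R face = BRWO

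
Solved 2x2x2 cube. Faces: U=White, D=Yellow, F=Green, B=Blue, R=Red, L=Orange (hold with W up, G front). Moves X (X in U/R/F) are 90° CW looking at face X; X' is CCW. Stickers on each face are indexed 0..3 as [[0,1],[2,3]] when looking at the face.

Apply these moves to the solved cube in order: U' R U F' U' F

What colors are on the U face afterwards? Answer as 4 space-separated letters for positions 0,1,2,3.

After move 1 (U'): U=WWWW F=OOGG R=GGRR B=RRBB L=BBOO
After move 2 (R): R=RGRG U=WOWG F=OYGY D=YBYR B=WRWB
After move 3 (U): U=WWGO F=RGGY R=WRRG B=BBWB L=OYOO
After move 4 (F'): F=GYRG U=WWWR R=BRYG D=YOYR L=OOOG
After move 5 (U'): U=WRWW F=OORG R=GYYG B=BRWB L=BBOG
After move 6 (F): F=ROGO U=WRGB R=WYWG D=YGYR L=BYOO
Query: U face = WRGB

Answer: W R G B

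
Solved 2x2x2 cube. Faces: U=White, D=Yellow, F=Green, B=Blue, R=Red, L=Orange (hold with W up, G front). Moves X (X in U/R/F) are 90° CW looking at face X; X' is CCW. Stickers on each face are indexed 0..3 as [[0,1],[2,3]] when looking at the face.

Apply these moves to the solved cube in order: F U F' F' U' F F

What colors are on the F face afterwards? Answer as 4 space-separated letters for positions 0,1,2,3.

Answer: W R W G

Derivation:
After move 1 (F): F=GGGG U=WWOO R=WRWR D=RRYY L=OYOY
After move 2 (U): U=OWOW F=WRGG R=BBWR B=OYBB L=GGOY
After move 3 (F'): F=RGWG U=OWBW R=RBRR D=GYYY L=GWOO
After move 4 (F'): F=GGRW U=OWRR R=YBGR D=WOYY L=GWOB
After move 5 (U'): U=WROR F=GWRW R=GGGR B=YBBB L=OYOB
After move 6 (F): F=RGWW U=WRBY R=OGRR D=GGYY L=OWOO
After move 7 (F): F=WRWG U=WROW R=BGYR D=ROYY L=OGOG
Query: F face = WRWG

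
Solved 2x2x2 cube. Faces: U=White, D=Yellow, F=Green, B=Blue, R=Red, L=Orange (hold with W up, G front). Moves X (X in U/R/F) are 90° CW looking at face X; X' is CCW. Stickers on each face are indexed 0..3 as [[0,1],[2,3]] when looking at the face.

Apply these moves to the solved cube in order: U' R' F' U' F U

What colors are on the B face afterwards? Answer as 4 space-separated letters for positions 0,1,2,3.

Answer: Y B Y B

Derivation:
After move 1 (U'): U=WWWW F=OOGG R=GGRR B=RRBB L=BBOO
After move 2 (R'): R=GRGR U=WBWR F=OWGW D=YOYG B=YRYB
After move 3 (F'): F=WWOG U=WBGG R=ORYR D=BOYG L=BROW
After move 4 (U'): U=BGWG F=BROG R=WWYR B=ORYB L=YROW
After move 5 (F): F=OBGR U=BGWR R=WWGR D=YWYG L=YBOO
After move 6 (U): U=WBRG F=WWGR R=ORGR B=YBYB L=OBOO
Query: B face = YBYB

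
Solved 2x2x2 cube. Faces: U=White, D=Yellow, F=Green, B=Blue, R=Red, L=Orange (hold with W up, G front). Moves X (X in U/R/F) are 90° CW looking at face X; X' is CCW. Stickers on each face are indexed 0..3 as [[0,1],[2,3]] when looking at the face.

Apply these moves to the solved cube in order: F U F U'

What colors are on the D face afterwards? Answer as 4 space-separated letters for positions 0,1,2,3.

After move 1 (F): F=GGGG U=WWOO R=WRWR D=RRYY L=OYOY
After move 2 (U): U=OWOW F=WRGG R=BBWR B=OYBB L=GGOY
After move 3 (F): F=GWGR U=OWYG R=OBWR D=WBYY L=GROR
After move 4 (U'): U=WGOY F=GRGR R=GWWR B=OBBB L=OYOR
Query: D face = WBYY

Answer: W B Y Y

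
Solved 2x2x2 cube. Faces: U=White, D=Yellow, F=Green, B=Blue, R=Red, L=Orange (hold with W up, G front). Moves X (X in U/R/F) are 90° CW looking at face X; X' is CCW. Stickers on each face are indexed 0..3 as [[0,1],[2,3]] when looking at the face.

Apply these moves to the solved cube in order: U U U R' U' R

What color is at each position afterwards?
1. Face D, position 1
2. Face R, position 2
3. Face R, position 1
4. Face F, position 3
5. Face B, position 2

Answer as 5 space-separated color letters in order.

Answer: Y R O G R

Derivation:
After move 1 (U): U=WWWW F=RRGG R=BBRR B=OOBB L=GGOO
After move 2 (U): U=WWWW F=BBGG R=OORR B=GGBB L=RROO
After move 3 (U): U=WWWW F=OOGG R=GGRR B=RRBB L=BBOO
After move 4 (R'): R=GRGR U=WBWR F=OWGW D=YOYG B=YRYB
After move 5 (U'): U=BRWW F=BBGW R=OWGR B=GRYB L=YROO
After move 6 (R): R=GORW U=BBWW F=BOGG D=YYYG B=WRRB
Query 1: D[1] = Y
Query 2: R[2] = R
Query 3: R[1] = O
Query 4: F[3] = G
Query 5: B[2] = R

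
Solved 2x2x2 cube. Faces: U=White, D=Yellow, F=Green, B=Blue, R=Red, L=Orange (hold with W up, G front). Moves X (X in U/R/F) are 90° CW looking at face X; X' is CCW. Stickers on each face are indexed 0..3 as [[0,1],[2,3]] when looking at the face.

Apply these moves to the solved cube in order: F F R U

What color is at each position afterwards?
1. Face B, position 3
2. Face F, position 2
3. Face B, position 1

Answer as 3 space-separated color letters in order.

After move 1 (F): F=GGGG U=WWOO R=WRWR D=RRYY L=OYOY
After move 2 (F): F=GGGG U=WWYY R=OROR D=WWYY L=OROR
After move 3 (R): R=OORR U=WGYG F=GWGY D=WBYB B=YBWB
After move 4 (U): U=YWGG F=OOGY R=YBRR B=ORWB L=GWOR
Query 1: B[3] = B
Query 2: F[2] = G
Query 3: B[1] = R

Answer: B G R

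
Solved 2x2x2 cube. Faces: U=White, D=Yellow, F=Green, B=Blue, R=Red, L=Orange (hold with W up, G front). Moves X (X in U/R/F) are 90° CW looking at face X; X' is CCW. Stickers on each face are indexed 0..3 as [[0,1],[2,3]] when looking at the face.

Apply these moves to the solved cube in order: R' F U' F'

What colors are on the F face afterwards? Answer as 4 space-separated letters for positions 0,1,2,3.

Answer: Y W O W

Derivation:
After move 1 (R'): R=RRRR U=WBWB F=GWGW D=YGYG B=YBYB
After move 2 (F): F=GGWW U=WBOO R=WRBR D=RRYG L=OYOG
After move 3 (U'): U=BOWO F=OYWW R=GGBR B=WRYB L=YBOG
After move 4 (F'): F=YWOW U=BOGB R=RGRR D=BGYG L=YOOW
Query: F face = YWOW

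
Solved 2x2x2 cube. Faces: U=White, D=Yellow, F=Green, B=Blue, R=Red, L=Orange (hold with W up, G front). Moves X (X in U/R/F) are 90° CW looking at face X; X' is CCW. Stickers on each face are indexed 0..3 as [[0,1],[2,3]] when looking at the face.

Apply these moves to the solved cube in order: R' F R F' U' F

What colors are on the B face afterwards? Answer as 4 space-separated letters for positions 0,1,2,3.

Answer: Y W B B

Derivation:
After move 1 (R'): R=RRRR U=WBWB F=GWGW D=YGYG B=YBYB
After move 2 (F): F=GGWW U=WBOO R=WRBR D=RRYG L=OYOG
After move 3 (R): R=BWRR U=WGOW F=GRWG D=RYYY B=OBBB
After move 4 (F'): F=RGGW U=WGBR R=YWRR D=YGYY L=OWOO
After move 5 (U'): U=GRWB F=OWGW R=RGRR B=YWBB L=OBOO
After move 6 (F): F=GOWW U=GROB R=WGBR D=RRYY L=OYOG
Query: B face = YWBB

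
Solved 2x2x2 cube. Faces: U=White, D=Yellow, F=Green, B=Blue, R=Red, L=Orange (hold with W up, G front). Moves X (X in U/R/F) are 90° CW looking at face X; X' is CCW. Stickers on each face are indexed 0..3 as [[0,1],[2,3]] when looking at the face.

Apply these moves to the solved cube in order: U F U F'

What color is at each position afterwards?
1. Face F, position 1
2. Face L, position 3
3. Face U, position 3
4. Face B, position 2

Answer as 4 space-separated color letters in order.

Answer: R G W B

Derivation:
After move 1 (U): U=WWWW F=RRGG R=BBRR B=OOBB L=GGOO
After move 2 (F): F=GRGR U=WWOG R=WBWR D=RBYY L=GYOY
After move 3 (U): U=OWGW F=WBGR R=OOWR B=GYBB L=GROY
After move 4 (F'): F=BRWG U=OWOW R=BORR D=RYYY L=GWOG
Query 1: F[1] = R
Query 2: L[3] = G
Query 3: U[3] = W
Query 4: B[2] = B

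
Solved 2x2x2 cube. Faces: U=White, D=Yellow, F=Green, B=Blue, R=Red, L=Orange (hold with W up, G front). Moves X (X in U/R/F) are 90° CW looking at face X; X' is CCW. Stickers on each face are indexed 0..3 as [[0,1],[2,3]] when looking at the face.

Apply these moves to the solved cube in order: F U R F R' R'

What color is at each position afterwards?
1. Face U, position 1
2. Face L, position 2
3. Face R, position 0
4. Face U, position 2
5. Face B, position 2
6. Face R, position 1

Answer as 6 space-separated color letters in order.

Answer: W O B Y W G

Derivation:
After move 1 (F): F=GGGG U=WWOO R=WRWR D=RRYY L=OYOY
After move 2 (U): U=OWOW F=WRGG R=BBWR B=OYBB L=GGOY
After move 3 (R): R=WBRB U=OROG F=WRGY D=RBYO B=WYWB
After move 4 (F): F=GWYR U=ORYG R=OBGB D=RWYO L=GROB
After move 5 (R'): R=BBOG U=OWYW F=GRYG D=RWYR B=OYWB
After move 6 (R'): R=BGBO U=OWYO F=GWYW D=RRYG B=RYWB
Query 1: U[1] = W
Query 2: L[2] = O
Query 3: R[0] = B
Query 4: U[2] = Y
Query 5: B[2] = W
Query 6: R[1] = G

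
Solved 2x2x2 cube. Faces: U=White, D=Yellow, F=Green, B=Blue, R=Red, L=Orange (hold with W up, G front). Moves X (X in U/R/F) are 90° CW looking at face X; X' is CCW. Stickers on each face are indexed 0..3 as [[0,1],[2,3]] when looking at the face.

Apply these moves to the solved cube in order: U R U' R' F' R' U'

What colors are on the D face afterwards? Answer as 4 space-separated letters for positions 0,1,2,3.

After move 1 (U): U=WWWW F=RRGG R=BBRR B=OOBB L=GGOO
After move 2 (R): R=RBRB U=WRWG F=RYGY D=YBYO B=WOWB
After move 3 (U'): U=RGWW F=GGGY R=RYRB B=RBWB L=WOOO
After move 4 (R'): R=YBRR U=RWWR F=GGGW D=YGYY B=OBBB
After move 5 (F'): F=GWGG U=RWYR R=GBYR D=OOYY L=WROW
After move 6 (R'): R=BRGY U=RBYO F=GWGR D=OWYG B=YBOB
After move 7 (U'): U=BORY F=WRGR R=GWGY B=BROB L=YBOW
Query: D face = OWYG

Answer: O W Y G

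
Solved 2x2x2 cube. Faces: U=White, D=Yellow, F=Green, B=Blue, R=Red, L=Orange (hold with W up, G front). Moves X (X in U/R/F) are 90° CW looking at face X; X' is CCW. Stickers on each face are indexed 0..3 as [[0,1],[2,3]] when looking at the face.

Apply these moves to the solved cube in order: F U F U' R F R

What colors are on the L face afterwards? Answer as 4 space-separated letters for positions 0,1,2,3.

Answer: O W O B

Derivation:
After move 1 (F): F=GGGG U=WWOO R=WRWR D=RRYY L=OYOY
After move 2 (U): U=OWOW F=WRGG R=BBWR B=OYBB L=GGOY
After move 3 (F): F=GWGR U=OWYG R=OBWR D=WBYY L=GROR
After move 4 (U'): U=WGOY F=GRGR R=GWWR B=OBBB L=OYOR
After move 5 (R): R=WGRW U=WROR F=GBGY D=WBYO B=YBGB
After move 6 (F): F=GGYB U=WRRY R=OGRW D=RWYO L=OWOB
After move 7 (R): R=ROWG U=WGRB F=GWYO D=RGYY B=YBRB
Query: L face = OWOB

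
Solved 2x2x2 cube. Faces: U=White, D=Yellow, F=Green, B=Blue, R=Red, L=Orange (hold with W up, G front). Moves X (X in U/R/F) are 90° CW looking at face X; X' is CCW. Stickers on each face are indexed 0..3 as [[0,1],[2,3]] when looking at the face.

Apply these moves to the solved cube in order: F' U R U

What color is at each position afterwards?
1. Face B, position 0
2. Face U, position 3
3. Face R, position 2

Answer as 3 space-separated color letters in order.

After move 1 (F'): F=GGGG U=WWRR R=YRYR D=OOYY L=OWOW
After move 2 (U): U=RWRW F=YRGG R=BBYR B=OWBB L=GGOW
After move 3 (R): R=YBRB U=RRRG F=YOGY D=OBYO B=WWWB
After move 4 (U): U=RRGR F=YBGY R=WWRB B=GGWB L=YOOW
Query 1: B[0] = G
Query 2: U[3] = R
Query 3: R[2] = R

Answer: G R R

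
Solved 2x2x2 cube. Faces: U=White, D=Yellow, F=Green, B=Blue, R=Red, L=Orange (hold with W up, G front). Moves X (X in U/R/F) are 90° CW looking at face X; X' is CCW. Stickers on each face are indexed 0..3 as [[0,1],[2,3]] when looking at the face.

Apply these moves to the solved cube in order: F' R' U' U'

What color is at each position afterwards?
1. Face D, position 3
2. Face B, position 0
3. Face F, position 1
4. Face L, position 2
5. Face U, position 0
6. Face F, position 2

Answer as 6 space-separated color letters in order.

After move 1 (F'): F=GGGG U=WWRR R=YRYR D=OOYY L=OWOW
After move 2 (R'): R=RRYY U=WBRB F=GWGR D=OGYG B=YBOB
After move 3 (U'): U=BBWR F=OWGR R=GWYY B=RROB L=YBOW
After move 4 (U'): U=BRBW F=YBGR R=OWYY B=GWOB L=RROW
Query 1: D[3] = G
Query 2: B[0] = G
Query 3: F[1] = B
Query 4: L[2] = O
Query 5: U[0] = B
Query 6: F[2] = G

Answer: G G B O B G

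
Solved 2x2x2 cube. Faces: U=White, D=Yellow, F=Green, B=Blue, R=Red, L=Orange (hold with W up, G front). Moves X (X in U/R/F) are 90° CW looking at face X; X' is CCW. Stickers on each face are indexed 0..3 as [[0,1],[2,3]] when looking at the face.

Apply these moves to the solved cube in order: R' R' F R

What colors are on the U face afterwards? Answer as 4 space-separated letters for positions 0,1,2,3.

After move 1 (R'): R=RRRR U=WBWB F=GWGW D=YGYG B=YBYB
After move 2 (R'): R=RRRR U=WYWY F=GBGB D=YWYW B=GBGB
After move 3 (F): F=GGBB U=WYOO R=WRYR D=RRYW L=OYOW
After move 4 (R): R=YWRR U=WGOB F=GRBW D=RGYG B=OBYB
Query: U face = WGOB

Answer: W G O B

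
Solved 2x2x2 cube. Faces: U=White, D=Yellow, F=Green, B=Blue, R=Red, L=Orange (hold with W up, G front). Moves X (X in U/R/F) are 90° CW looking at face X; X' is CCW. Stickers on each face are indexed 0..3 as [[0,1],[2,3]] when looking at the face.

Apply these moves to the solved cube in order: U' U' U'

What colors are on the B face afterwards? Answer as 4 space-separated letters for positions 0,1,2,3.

Answer: O O B B

Derivation:
After move 1 (U'): U=WWWW F=OOGG R=GGRR B=RRBB L=BBOO
After move 2 (U'): U=WWWW F=BBGG R=OORR B=GGBB L=RROO
After move 3 (U'): U=WWWW F=RRGG R=BBRR B=OOBB L=GGOO
Query: B face = OOBB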